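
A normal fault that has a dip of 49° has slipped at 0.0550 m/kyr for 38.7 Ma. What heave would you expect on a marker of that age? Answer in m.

1400 m

dip-slip = rate × time = 0.0550 m/kyr × 38.7 Ma = 2128 m
heave = dip-slip × cos(dip) = 2128 × cos(49°) = 1400 m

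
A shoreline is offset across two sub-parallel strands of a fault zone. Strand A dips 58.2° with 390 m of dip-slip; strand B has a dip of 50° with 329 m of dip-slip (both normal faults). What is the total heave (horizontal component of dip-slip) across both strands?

heave_A = 390 × cos(58.2°) = 205.5 m
heave_B = 329 × cos(50°) = 211.5 m
total = 205.5 + 211.5 = 417 m

417 m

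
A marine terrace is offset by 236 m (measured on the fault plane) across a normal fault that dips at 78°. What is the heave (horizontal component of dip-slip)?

heave = dip-slip × cos(dip) = 236 m × cos(78°) = 49.1 m

49.1 m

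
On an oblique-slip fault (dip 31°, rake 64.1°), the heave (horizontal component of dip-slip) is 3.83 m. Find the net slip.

dip-slip = heave / cos(dip) = 3.83 / cos(31°) = 4.468 m
net slip = dip-slip / sin(rake) = 4.468 / sin(64.1°) = 4.97 m

4.97 m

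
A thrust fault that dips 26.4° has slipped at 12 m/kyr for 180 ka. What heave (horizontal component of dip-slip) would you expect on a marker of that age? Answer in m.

dip-slip = rate × time = 12 m/kyr × 180 ka = 2160 m
heave = dip-slip × cos(dip) = 2160 × cos(26.4°) = 1930 m

1930 m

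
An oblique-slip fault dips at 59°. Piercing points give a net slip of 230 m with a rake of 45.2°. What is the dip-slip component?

dip-slip = net slip × sin(rake) = 230 m × sin(45.2°) = 163 m

163 m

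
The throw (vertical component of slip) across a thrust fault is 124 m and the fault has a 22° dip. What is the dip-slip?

331 m

dip-slip = throw / sin(dip) = 124 / sin(22°) = 331 m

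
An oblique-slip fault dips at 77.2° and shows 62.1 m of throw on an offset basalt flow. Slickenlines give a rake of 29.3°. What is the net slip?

130 m

dip-slip = throw / sin(dip) = 62.1 / sin(77.2°) = 63.68 m
net slip = dip-slip / sin(rake) = 63.68 / sin(29.3°) = 130 m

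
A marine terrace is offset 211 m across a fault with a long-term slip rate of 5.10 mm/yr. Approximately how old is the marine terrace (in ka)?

41.4 ka

age = offset / rate = 211 m / (5.10 mm/yr) = 41400 yr = 41.4 ka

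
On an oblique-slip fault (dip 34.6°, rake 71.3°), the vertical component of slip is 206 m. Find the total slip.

dip-slip = throw / sin(dip) = 206 / sin(34.6°) = 362.8 m
net slip = dip-slip / sin(rake) = 362.8 / sin(71.3°) = 383 m

383 m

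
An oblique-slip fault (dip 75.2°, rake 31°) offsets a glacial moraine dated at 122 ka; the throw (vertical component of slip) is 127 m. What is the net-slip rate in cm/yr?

dip-slip = throw / sin(dip) = 127 / sin(75.2°) = 131.4 m
net slip = dip-slip / sin(rake) = 131.4 / sin(31°) = 255 m
rate = 255 m / 122 ka = 0.00209 m/yr = 0.209 cm/yr

0.209 cm/yr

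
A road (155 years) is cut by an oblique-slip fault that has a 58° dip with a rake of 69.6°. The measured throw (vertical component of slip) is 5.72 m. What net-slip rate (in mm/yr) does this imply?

dip-slip = throw / sin(dip) = 5.72 / sin(58°) = 6.745 m
net slip = dip-slip / sin(rake) = 6.745 / sin(69.6°) = 7.196 m
rate = 7.196 m / 155 years = 0.0464 m/yr = 46.4 mm/yr

46.4 mm/yr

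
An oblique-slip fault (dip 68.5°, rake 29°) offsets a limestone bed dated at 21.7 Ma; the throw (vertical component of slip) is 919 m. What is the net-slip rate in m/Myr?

93.9 m/Myr

dip-slip = throw / sin(dip) = 919 / sin(68.5°) = 987.7 m
net slip = dip-slip / sin(rake) = 987.7 / sin(29°) = 2037 m
rate = 2037 m / 21.7 Ma = 0.0000939 m/yr = 93.9 m/Myr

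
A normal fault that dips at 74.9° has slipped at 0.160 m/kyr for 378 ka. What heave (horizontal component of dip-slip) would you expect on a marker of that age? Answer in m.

dip-slip = rate × time = 0.160 m/kyr × 378 ka = 60.48 m
heave = dip-slip × cos(dip) = 60.48 × cos(74.9°) = 15.8 m

15.8 m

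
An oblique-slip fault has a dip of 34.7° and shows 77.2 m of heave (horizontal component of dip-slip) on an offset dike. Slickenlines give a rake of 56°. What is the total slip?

dip-slip = heave / cos(dip) = 77.2 / cos(34.7°) = 93.90 m
net slip = dip-slip / sin(rake) = 93.90 / sin(56°) = 113 m

113 m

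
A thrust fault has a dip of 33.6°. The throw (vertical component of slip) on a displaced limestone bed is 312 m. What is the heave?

470 m

heave = throw / tan(dip) = 312 / tan(33.6°) = 470 m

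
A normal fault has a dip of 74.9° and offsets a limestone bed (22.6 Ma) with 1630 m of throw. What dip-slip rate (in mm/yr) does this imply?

0.0747 mm/yr

dip-slip = throw / sin(dip) = 1630 m / sin(74.9°) = 1688 m
rate = 1688 m / 22.6 Ma = 0.0000747 m/yr = 0.0747 mm/yr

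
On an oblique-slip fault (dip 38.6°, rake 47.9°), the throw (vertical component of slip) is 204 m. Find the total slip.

dip-slip = throw / sin(dip) = 204 / sin(38.6°) = 327 m
net slip = dip-slip / sin(rake) = 327 / sin(47.9°) = 441 m

441 m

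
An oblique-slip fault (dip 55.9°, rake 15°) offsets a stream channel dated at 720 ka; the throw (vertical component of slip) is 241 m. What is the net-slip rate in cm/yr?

dip-slip = throw / sin(dip) = 241 / sin(55.9°) = 291 m
net slip = dip-slip / sin(rake) = 291 / sin(15°) = 1124 m
rate = 1124 m / 720 ka = 0.00156 m/yr = 0.156 cm/yr

0.156 cm/yr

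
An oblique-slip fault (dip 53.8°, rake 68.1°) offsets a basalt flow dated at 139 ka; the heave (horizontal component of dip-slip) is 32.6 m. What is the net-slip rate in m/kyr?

0.428 m/kyr

dip-slip = heave / cos(dip) = 32.6 / cos(53.8°) = 55.20 m
net slip = dip-slip / sin(rake) = 55.20 / sin(68.1°) = 59.49 m
rate = 59.49 m / 139 ka = 0.000428 m/yr = 0.428 m/kyr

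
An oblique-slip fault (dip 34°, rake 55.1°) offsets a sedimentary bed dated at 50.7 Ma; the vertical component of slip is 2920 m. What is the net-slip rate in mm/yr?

dip-slip = throw / sin(dip) = 2920 / sin(34°) = 5222 m
net slip = dip-slip / sin(rake) = 5222 / sin(55.1°) = 6367 m
rate = 6367 m / 50.7 Ma = 0.000126 m/yr = 0.126 mm/yr

0.126 mm/yr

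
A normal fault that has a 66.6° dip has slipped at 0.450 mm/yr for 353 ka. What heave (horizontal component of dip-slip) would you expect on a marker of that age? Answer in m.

dip-slip = rate × time = 0.450 mm/yr × 353 ka = 158.8 m
heave = dip-slip × cos(dip) = 158.8 × cos(66.6°) = 63.1 m

63.1 m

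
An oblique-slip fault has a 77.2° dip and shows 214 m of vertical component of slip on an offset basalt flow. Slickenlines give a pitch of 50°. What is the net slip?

dip-slip = throw / sin(dip) = 214 / sin(77.2°) = 219.5 m
net slip = dip-slip / sin(rake) = 219.5 / sin(50°) = 286 m

286 m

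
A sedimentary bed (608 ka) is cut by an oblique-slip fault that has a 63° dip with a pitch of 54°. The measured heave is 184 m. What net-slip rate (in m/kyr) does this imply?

dip-slip = heave / cos(dip) = 184 / cos(63°) = 405.3 m
net slip = dip-slip / sin(rake) = 405.3 / sin(54°) = 501 m
rate = 501 m / 608 ka = 0.000824 m/yr = 0.824 m/kyr

0.824 m/kyr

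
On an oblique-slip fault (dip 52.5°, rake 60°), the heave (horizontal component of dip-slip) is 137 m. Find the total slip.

260 m

dip-slip = heave / cos(dip) = 137 / cos(52.5°) = 225 m
net slip = dip-slip / sin(rake) = 225 / sin(60°) = 260 m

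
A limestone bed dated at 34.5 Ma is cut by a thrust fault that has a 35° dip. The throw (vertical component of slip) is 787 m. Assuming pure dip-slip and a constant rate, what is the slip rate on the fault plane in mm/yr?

0.0398 mm/yr

dip-slip = throw / sin(dip) = 787 m / sin(35°) = 1372 m
rate = 1372 m / 34.5 Ma = 0.0000398 m/yr = 0.0398 mm/yr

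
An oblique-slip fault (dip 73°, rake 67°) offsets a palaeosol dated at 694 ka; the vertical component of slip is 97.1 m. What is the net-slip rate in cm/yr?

dip-slip = throw / sin(dip) = 97.1 / sin(73°) = 101.5 m
net slip = dip-slip / sin(rake) = 101.5 / sin(67°) = 110.3 m
rate = 110.3 m / 694 ka = 0.000159 m/yr = 0.0159 cm/yr

0.0159 cm/yr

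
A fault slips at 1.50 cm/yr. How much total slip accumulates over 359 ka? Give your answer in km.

5.38 km

slip = rate × time = 1.50 cm/yr × 359 ka = 5380 m = 5.38 km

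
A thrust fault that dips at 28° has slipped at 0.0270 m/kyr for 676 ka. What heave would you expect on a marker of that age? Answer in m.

dip-slip = rate × time = 0.0270 m/kyr × 676 ka = 18.25 m
heave = dip-slip × cos(dip) = 18.25 × cos(28°) = 16.1 m

16.1 m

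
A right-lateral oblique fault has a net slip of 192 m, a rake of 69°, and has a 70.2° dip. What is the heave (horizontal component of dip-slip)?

dip-slip = net slip × sin(rake) = 192 m × sin(69°) = 179.2 m
heave = dip-slip × cos(dip) = 179.2 × cos(70.2°) = 60.7 m

60.7 m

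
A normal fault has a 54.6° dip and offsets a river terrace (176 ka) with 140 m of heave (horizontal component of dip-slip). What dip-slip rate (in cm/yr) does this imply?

dip-slip = heave / cos(dip) = 140 m / cos(54.6°) = 241.7 m
rate = 241.7 m / 176 ka = 0.00137 m/yr = 0.137 cm/yr

0.137 cm/yr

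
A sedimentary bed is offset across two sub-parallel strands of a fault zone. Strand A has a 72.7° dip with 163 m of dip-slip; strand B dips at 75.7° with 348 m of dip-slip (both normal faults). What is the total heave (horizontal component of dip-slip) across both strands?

heave_A = 163 × cos(72.7°) = 48.47 m
heave_B = 348 × cos(75.7°) = 85.96 m
total = 48.47 + 85.96 = 134 m

134 m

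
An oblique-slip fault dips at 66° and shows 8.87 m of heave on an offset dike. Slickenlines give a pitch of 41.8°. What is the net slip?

32.7 m

dip-slip = heave / cos(dip) = 8.87 / cos(66°) = 21.81 m
net slip = dip-slip / sin(rake) = 21.81 / sin(41.8°) = 32.7 m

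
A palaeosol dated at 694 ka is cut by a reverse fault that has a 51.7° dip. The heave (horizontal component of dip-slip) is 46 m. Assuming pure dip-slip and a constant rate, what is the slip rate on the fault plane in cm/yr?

0.0107 cm/yr

dip-slip = heave / cos(dip) = 46 m / cos(51.7°) = 74.22 m
rate = 74.22 m / 694 ka = 0.000107 m/yr = 0.0107 cm/yr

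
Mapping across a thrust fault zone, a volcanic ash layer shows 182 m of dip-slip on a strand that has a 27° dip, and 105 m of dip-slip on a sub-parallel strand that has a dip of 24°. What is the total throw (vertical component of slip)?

throw_A = 182 × sin(27°) = 82.63 m
throw_B = 105 × sin(24°) = 42.71 m
total = 82.63 + 42.71 = 125 m

125 m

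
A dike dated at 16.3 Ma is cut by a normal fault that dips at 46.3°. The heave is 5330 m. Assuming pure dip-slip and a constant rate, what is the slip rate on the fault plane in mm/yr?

0.473 mm/yr

dip-slip = heave / cos(dip) = 5330 m / cos(46.3°) = 7715 m
rate = 7715 m / 16.3 Ma = 0.000473 m/yr = 0.473 mm/yr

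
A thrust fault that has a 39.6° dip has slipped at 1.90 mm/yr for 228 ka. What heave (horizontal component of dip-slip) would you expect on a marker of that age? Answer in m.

dip-slip = rate × time = 1.90 mm/yr × 228 ka = 433.2 m
heave = dip-slip × cos(dip) = 433.2 × cos(39.6°) = 334 m

334 m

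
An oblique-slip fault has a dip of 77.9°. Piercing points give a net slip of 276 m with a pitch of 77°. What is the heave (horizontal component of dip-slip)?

dip-slip = net slip × sin(rake) = 276 m × sin(77°) = 268.9 m
heave = dip-slip × cos(dip) = 268.9 × cos(77.9°) = 56.4 m

56.4 m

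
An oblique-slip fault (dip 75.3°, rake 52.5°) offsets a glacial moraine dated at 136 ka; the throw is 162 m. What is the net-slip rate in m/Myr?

dip-slip = throw / sin(dip) = 162 / sin(75.3°) = 167.5 m
net slip = dip-slip / sin(rake) = 167.5 / sin(52.5°) = 211.1 m
rate = 211.1 m / 136 ka = 0.00155 m/yr = 1550 m/Myr

1550 m/Myr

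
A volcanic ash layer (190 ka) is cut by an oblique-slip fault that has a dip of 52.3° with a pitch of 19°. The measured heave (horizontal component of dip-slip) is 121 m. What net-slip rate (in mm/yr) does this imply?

3.20 mm/yr

dip-slip = heave / cos(dip) = 121 / cos(52.3°) = 197.9 m
net slip = dip-slip / sin(rake) = 197.9 / sin(19°) = 607.8 m
rate = 607.8 m / 190 ka = 0.00320 m/yr = 3.20 mm/yr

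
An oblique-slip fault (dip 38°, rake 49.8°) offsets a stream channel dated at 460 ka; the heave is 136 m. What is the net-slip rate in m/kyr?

dip-slip = heave / cos(dip) = 136 / cos(38°) = 172.6 m
net slip = dip-slip / sin(rake) = 172.6 / sin(49.8°) = 226 m
rate = 226 m / 460 ka = 0.000491 m/yr = 0.491 m/kyr

0.491 m/kyr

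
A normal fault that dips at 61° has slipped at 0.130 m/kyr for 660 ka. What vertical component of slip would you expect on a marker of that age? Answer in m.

75 m

dip-slip = rate × time = 0.130 m/kyr × 660 ka = 85.80 m
throw = dip-slip × sin(dip) = 85.80 × sin(61°) = 75 m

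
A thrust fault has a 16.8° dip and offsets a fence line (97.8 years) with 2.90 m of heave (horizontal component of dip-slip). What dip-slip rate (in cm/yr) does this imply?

3.10 cm/yr

dip-slip = heave / cos(dip) = 2.90 m / cos(16.8°) = 3.029 m
rate = 3.029 m / 97.8 years = 0.0310 m/yr = 3.10 cm/yr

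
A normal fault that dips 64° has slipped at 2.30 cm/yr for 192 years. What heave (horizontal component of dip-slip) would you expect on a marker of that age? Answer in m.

dip-slip = rate × time = 2.30 cm/yr × 192 years = 4.416 m
heave = dip-slip × cos(dip) = 4.416 × cos(64°) = 1.94 m

1.94 m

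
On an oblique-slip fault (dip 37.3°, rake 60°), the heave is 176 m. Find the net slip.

255 m

dip-slip = heave / cos(dip) = 176 / cos(37.3°) = 221.3 m
net slip = dip-slip / sin(rake) = 221.3 / sin(60°) = 255 m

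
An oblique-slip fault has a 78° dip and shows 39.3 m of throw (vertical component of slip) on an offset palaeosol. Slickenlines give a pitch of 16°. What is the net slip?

dip-slip = throw / sin(dip) = 39.3 / sin(78°) = 40.18 m
net slip = dip-slip / sin(rake) = 40.18 / sin(16°) = 146 m

146 m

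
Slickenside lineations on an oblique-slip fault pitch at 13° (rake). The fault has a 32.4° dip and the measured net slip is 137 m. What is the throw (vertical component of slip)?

dip-slip = net slip × sin(rake) = 137 m × sin(13°) = 30.82 m
throw = dip-slip × sin(dip) = 30.82 × sin(32.4°) = 16.5 m

16.5 m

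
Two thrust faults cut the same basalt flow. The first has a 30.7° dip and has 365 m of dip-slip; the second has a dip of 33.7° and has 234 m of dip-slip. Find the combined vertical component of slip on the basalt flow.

316 m

throw_A = 365 × sin(30.7°) = 186.3 m
throw_B = 234 × sin(33.7°) = 129.8 m
total = 186.3 + 129.8 = 316 m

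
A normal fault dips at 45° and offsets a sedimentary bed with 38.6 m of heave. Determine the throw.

38.6 m

throw = heave × tan(dip) = 38.6 × tan(45°) = 38.6 m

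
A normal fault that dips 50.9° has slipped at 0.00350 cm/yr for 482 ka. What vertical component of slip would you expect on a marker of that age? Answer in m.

dip-slip = rate × time = 0.00350 cm/yr × 482 ka = 16.87 m
throw = dip-slip × sin(dip) = 16.87 × sin(50.9°) = 13.1 m

13.1 m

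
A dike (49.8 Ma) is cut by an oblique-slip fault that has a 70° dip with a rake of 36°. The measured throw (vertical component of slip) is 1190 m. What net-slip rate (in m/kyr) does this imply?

0.0433 m/kyr

dip-slip = throw / sin(dip) = 1190 / sin(70°) = 1266 m
net slip = dip-slip / sin(rake) = 1266 / sin(36°) = 2154 m
rate = 2154 m / 49.8 Ma = 0.0000433 m/yr = 0.0433 m/kyr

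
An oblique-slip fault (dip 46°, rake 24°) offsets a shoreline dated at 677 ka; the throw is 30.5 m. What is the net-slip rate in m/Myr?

154 m/Myr

dip-slip = throw / sin(dip) = 30.5 / sin(46°) = 42.40 m
net slip = dip-slip / sin(rake) = 42.40 / sin(24°) = 104.2 m
rate = 104.2 m / 677 ka = 0.000154 m/yr = 154 m/Myr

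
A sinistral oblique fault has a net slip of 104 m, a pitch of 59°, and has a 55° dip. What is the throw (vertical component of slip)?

73 m

dip-slip = net slip × sin(rake) = 104 m × sin(59°) = 89.15 m
throw = dip-slip × sin(dip) = 89.15 × sin(55°) = 73 m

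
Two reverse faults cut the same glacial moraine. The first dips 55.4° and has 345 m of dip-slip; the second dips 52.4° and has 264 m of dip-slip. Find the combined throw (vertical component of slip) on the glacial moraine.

493 m

throw_A = 345 × sin(55.4°) = 284 m
throw_B = 264 × sin(52.4°) = 209.2 m
total = 284 + 209.2 = 493 m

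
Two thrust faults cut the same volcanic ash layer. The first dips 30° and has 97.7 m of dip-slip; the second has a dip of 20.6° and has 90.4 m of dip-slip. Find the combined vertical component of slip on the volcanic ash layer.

80.7 m

throw_A = 97.7 × sin(30°) = 48.85 m
throw_B = 90.4 × sin(20.6°) = 31.81 m
total = 48.85 + 31.81 = 80.7 m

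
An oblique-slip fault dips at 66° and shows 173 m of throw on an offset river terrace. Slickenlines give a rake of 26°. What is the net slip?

dip-slip = throw / sin(dip) = 173 / sin(66°) = 189.4 m
net slip = dip-slip / sin(rake) = 189.4 / sin(26°) = 432 m

432 m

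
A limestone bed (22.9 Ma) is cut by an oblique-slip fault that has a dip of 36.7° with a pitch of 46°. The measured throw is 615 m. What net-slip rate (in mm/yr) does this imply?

0.0625 mm/yr

dip-slip = throw / sin(dip) = 615 / sin(36.7°) = 1029 m
net slip = dip-slip / sin(rake) = 1029 / sin(46°) = 1431 m
rate = 1431 m / 22.9 Ma = 0.0000625 m/yr = 0.0625 mm/yr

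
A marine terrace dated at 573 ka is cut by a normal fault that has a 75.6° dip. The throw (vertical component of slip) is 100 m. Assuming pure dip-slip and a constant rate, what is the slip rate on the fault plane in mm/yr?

dip-slip = throw / sin(dip) = 100 m / sin(75.6°) = 103.2 m
rate = 103.2 m / 573 ka = 0.000180 m/yr = 0.180 mm/yr

0.180 mm/yr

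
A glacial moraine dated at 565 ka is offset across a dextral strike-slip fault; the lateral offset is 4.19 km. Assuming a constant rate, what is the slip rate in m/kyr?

7.42 m/kyr

rate = 4.19 km / 565 ka = 0.00742 m/yr = 7.42 m/kyr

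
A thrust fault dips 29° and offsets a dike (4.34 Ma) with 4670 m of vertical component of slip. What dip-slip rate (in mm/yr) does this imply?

dip-slip = throw / sin(dip) = 4670 m / sin(29°) = 9633 m
rate = 9633 m / 4.34 Ma = 0.00222 m/yr = 2.22 mm/yr

2.22 mm/yr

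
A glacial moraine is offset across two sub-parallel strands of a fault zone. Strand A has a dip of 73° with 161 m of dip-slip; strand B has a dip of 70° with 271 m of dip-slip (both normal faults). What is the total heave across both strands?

heave_A = 161 × cos(73°) = 47.07 m
heave_B = 271 × cos(70°) = 92.69 m
total = 47.07 + 92.69 = 140 m

140 m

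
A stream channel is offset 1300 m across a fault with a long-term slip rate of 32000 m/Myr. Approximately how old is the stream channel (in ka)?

40.6 ka

age = offset / rate = 1300 m / (32000 m/Myr) = 40600 yr = 40.6 ka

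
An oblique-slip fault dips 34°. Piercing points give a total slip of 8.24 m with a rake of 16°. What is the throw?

dip-slip = net slip × sin(rake) = 8.24 m × sin(16°) = 2.271 m
throw = dip-slip × sin(dip) = 2.271 × sin(34°) = 1.27 m

1.27 m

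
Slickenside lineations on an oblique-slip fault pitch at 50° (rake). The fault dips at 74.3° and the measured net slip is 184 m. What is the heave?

38.1 m

dip-slip = net slip × sin(rake) = 184 m × sin(50°) = 141 m
heave = dip-slip × cos(dip) = 141 × cos(74.3°) = 38.1 m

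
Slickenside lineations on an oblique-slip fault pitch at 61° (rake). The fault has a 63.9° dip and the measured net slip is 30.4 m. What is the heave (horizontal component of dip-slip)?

dip-slip = net slip × sin(rake) = 30.4 m × sin(61°) = 26.59 m
heave = dip-slip × cos(dip) = 26.59 × cos(63.9°) = 11.7 m

11.7 m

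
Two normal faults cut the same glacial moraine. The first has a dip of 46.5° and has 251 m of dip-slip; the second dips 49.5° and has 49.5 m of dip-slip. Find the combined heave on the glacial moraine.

205 m

heave_A = 251 × cos(46.5°) = 172.8 m
heave_B = 49.5 × cos(49.5°) = 32.15 m
total = 172.8 + 32.15 = 205 m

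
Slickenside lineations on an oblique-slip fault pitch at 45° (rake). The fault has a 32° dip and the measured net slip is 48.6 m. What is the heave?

29.1 m

dip-slip = net slip × sin(rake) = 48.6 m × sin(45°) = 34.37 m
heave = dip-slip × cos(dip) = 34.37 × cos(32°) = 29.1 m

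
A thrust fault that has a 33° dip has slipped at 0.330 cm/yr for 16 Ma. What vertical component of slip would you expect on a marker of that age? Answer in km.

28.8 km

dip-slip = rate × time = 0.330 cm/yr × 16 Ma = 52800 m
throw = dip-slip × sin(dip) = 52800 × sin(33°) = 28800 m = 28.8 km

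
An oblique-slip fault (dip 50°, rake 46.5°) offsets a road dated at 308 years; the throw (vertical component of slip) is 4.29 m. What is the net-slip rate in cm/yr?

dip-slip = throw / sin(dip) = 4.29 / sin(50°) = 5.600 m
net slip = dip-slip / sin(rake) = 5.600 / sin(46.5°) = 7.720 m
rate = 7.720 m / 308 years = 0.0251 m/yr = 2.51 cm/yr

2.51 cm/yr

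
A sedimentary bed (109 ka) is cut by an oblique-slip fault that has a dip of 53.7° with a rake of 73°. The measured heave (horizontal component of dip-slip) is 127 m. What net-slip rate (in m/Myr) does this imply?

dip-slip = heave / cos(dip) = 127 / cos(53.7°) = 214.5 m
net slip = dip-slip / sin(rake) = 214.5 / sin(73°) = 224.3 m
rate = 224.3 m / 109 ka = 0.00206 m/yr = 2060 m/Myr

2060 m/Myr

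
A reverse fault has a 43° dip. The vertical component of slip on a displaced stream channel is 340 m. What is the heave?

heave = throw / tan(dip) = 340 / tan(43°) = 365 m

365 m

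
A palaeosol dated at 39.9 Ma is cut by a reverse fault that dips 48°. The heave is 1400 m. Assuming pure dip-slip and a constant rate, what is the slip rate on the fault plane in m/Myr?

dip-slip = heave / cos(dip) = 1400 m / cos(48°) = 2092 m
rate = 2092 m / 39.9 Ma = 0.0000524 m/yr = 52.4 m/Myr

52.4 m/Myr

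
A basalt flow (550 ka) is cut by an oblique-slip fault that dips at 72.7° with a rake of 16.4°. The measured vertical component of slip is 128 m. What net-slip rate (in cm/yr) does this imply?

0.0863 cm/yr

dip-slip = throw / sin(dip) = 128 / sin(72.7°) = 134.1 m
net slip = dip-slip / sin(rake) = 134.1 / sin(16.4°) = 474.8 m
rate = 474.8 m / 550 ka = 0.000863 m/yr = 0.0863 cm/yr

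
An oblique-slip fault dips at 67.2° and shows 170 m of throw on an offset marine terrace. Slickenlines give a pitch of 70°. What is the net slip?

196 m

dip-slip = throw / sin(dip) = 170 / sin(67.2°) = 184.4 m
net slip = dip-slip / sin(rake) = 184.4 / sin(70°) = 196 m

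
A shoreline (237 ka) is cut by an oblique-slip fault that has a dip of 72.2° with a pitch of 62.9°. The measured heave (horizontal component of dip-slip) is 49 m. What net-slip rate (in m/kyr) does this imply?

0.760 m/kyr

dip-slip = heave / cos(dip) = 49 / cos(72.2°) = 160.3 m
net slip = dip-slip / sin(rake) = 160.3 / sin(62.9°) = 180.1 m
rate = 180.1 m / 237 ka = 0.000760 m/yr = 0.760 m/kyr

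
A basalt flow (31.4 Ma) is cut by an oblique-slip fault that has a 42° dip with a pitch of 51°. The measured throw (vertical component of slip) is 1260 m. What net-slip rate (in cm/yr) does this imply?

dip-slip = throw / sin(dip) = 1260 / sin(42°) = 1883 m
net slip = dip-slip / sin(rake) = 1883 / sin(51°) = 2423 m
rate = 2423 m / 31.4 Ma = 0.0000772 m/yr = 0.00772 cm/yr

0.00772 cm/yr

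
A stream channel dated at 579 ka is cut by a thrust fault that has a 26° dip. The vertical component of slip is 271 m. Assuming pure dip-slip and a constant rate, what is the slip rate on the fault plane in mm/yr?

dip-slip = throw / sin(dip) = 271 m / sin(26°) = 618.2 m
rate = 618.2 m / 579 ka = 0.00107 m/yr = 1.07 mm/yr

1.07 mm/yr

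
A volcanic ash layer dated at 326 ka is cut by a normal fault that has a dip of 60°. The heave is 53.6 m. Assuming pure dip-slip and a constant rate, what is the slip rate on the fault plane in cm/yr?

0.0329 cm/yr

dip-slip = heave / cos(dip) = 53.6 m / cos(60°) = 107.2 m
rate = 107.2 m / 326 ka = 0.000329 m/yr = 0.0329 cm/yr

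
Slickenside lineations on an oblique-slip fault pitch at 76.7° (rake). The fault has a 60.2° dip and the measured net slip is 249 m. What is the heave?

dip-slip = net slip × sin(rake) = 249 m × sin(76.7°) = 242.3 m
heave = dip-slip × cos(dip) = 242.3 × cos(60.2°) = 120 m

120 m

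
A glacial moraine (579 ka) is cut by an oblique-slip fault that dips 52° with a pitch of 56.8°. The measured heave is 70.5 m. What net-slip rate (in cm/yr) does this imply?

dip-slip = heave / cos(dip) = 70.5 / cos(52°) = 114.5 m
net slip = dip-slip / sin(rake) = 114.5 / sin(56.8°) = 136.8 m
rate = 136.8 m / 579 ka = 0.000236 m/yr = 0.0236 cm/yr

0.0236 cm/yr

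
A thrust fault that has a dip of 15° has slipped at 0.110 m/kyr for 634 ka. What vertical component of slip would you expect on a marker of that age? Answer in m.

dip-slip = rate × time = 0.110 m/kyr × 634 ka = 69.74 m
throw = dip-slip × sin(dip) = 69.74 × sin(15°) = 18.1 m

18.1 m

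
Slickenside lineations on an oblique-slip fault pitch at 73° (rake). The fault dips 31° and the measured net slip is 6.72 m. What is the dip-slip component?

6.43 m

dip-slip = net slip × sin(rake) = 6.72 m × sin(73°) = 6.43 m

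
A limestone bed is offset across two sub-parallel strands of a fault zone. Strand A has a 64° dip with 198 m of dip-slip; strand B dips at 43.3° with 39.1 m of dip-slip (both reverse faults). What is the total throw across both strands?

throw_A = 198 × sin(64°) = 178 m
throw_B = 39.1 × sin(43.3°) = 26.82 m
total = 178 + 26.82 = 205 m

205 m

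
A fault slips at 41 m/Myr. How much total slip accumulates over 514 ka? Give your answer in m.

slip = rate × time = 41 m/Myr × 514 ka = 21.1 m

21.1 m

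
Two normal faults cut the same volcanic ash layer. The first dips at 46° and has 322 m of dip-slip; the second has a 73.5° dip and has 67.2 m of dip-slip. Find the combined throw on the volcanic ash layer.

throw_A = 322 × sin(46°) = 231.6 m
throw_B = 67.2 × sin(73.5°) = 64.43 m
total = 231.6 + 64.43 = 296 m

296 m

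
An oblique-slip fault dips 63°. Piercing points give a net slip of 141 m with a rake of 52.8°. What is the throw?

dip-slip = net slip × sin(rake) = 141 m × sin(52.8°) = 112.3 m
throw = dip-slip × sin(dip) = 112.3 × sin(63°) = 100 m

100 m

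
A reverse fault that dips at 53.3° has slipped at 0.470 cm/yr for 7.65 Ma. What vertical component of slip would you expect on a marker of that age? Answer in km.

28.8 km

dip-slip = rate × time = 0.470 cm/yr × 7.65 Ma = 35950 m
throw = dip-slip × sin(dip) = 35950 × sin(53.3°) = 28800 m = 28.8 km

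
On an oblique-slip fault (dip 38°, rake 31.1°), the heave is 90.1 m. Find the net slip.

221 m

dip-slip = heave / cos(dip) = 90.1 / cos(38°) = 114.3 m
net slip = dip-slip / sin(rake) = 114.3 / sin(31.1°) = 221 m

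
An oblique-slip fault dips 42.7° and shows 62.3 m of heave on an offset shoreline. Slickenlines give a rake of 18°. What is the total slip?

dip-slip = heave / cos(dip) = 62.3 / cos(42.7°) = 84.77 m
net slip = dip-slip / sin(rake) = 84.77 / sin(18°) = 274 m

274 m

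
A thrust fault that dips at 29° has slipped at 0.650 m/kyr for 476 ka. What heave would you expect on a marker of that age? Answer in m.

dip-slip = rate × time = 0.650 m/kyr × 476 ka = 309.4 m
heave = dip-slip × cos(dip) = 309.4 × cos(29°) = 271 m

271 m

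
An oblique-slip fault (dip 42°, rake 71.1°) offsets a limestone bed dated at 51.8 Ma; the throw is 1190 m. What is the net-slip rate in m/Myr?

dip-slip = throw / sin(dip) = 1190 / sin(42°) = 1778 m
net slip = dip-slip / sin(rake) = 1778 / sin(71.1°) = 1880 m
rate = 1880 m / 51.8 Ma = 0.0000363 m/yr = 36.3 m/Myr

36.3 m/Myr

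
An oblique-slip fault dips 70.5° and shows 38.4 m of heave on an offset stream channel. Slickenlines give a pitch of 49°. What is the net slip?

152 m

dip-slip = heave / cos(dip) = 38.4 / cos(70.5°) = 115 m
net slip = dip-slip / sin(rake) = 115 / sin(49°) = 152 m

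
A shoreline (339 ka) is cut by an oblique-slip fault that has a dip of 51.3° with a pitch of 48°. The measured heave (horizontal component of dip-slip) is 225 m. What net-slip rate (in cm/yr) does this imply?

0.143 cm/yr

dip-slip = heave / cos(dip) = 225 / cos(51.3°) = 359.9 m
net slip = dip-slip / sin(rake) = 359.9 / sin(48°) = 484.2 m
rate = 484.2 m / 339 ka = 0.00143 m/yr = 0.143 cm/yr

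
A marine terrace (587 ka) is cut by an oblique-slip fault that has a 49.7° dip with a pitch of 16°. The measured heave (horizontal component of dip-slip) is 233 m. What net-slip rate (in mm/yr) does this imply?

dip-slip = heave / cos(dip) = 233 / cos(49.7°) = 360.2 m
net slip = dip-slip / sin(rake) = 360.2 / sin(16°) = 1307 m
rate = 1307 m / 587 ka = 0.00223 m/yr = 2.23 mm/yr

2.23 mm/yr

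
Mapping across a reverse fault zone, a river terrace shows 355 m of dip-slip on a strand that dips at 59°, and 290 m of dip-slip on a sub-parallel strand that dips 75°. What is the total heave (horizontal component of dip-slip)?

heave_A = 355 × cos(59°) = 182.8 m
heave_B = 290 × cos(75°) = 75.06 m
total = 182.8 + 75.06 = 258 m

258 m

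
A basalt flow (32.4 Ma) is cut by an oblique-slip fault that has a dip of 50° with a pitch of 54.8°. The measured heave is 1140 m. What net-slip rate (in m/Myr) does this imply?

67 m/Myr

dip-slip = heave / cos(dip) = 1140 / cos(50°) = 1774 m
net slip = dip-slip / sin(rake) = 1774 / sin(54.8°) = 2170 m
rate = 2170 m / 32.4 Ma = 0.0000670 m/yr = 67 m/Myr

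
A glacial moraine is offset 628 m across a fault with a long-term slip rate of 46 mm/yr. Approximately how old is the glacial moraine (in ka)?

13.7 ka

age = offset / rate = 628 m / (46 mm/yr) = 13700 yr = 13.7 ka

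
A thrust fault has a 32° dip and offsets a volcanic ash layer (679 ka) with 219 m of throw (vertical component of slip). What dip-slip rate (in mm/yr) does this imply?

0.609 mm/yr

dip-slip = throw / sin(dip) = 219 m / sin(32°) = 413.3 m
rate = 413.3 m / 679 ka = 0.000609 m/yr = 0.609 mm/yr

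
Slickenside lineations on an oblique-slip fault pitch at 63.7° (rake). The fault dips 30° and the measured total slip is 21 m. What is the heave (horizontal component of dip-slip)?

16.3 m

dip-slip = net slip × sin(rake) = 21 m × sin(63.7°) = 18.83 m
heave = dip-slip × cos(dip) = 18.83 × cos(30°) = 16.3 m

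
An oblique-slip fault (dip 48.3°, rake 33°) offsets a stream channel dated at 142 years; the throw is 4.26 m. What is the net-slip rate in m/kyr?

73.8 m/kyr

dip-slip = throw / sin(dip) = 4.26 / sin(48.3°) = 5.706 m
net slip = dip-slip / sin(rake) = 5.706 / sin(33°) = 10.48 m
rate = 10.48 m / 142 years = 0.0738 m/yr = 73.8 m/kyr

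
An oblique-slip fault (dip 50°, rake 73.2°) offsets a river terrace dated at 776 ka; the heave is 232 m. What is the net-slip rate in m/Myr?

dip-slip = heave / cos(dip) = 232 / cos(50°) = 360.9 m
net slip = dip-slip / sin(rake) = 360.9 / sin(73.2°) = 377 m
rate = 377 m / 776 ka = 0.000486 m/yr = 486 m/Myr

486 m/Myr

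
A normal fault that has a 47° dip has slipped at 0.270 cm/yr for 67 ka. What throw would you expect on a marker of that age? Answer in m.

132 m

dip-slip = rate × time = 0.270 cm/yr × 67 ka = 180.9 m
throw = dip-slip × sin(dip) = 180.9 × sin(47°) = 132 m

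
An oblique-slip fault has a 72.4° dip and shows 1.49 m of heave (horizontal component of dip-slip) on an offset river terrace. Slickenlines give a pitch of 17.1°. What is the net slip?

16.8 m

dip-slip = heave / cos(dip) = 1.49 / cos(72.4°) = 4.928 m
net slip = dip-slip / sin(rake) = 4.928 / sin(17.1°) = 16.8 m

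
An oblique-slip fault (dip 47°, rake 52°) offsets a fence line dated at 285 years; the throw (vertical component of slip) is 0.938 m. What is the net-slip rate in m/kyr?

5.71 m/kyr

dip-slip = throw / sin(dip) = 0.938 / sin(47°) = 1.283 m
net slip = dip-slip / sin(rake) = 1.283 / sin(52°) = 1.628 m
rate = 1.628 m / 285 years = 0.00571 m/yr = 5.71 m/kyr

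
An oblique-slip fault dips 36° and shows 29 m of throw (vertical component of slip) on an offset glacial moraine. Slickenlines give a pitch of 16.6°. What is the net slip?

dip-slip = throw / sin(dip) = 29 / sin(36°) = 49.34 m
net slip = dip-slip / sin(rake) = 49.34 / sin(16.6°) = 173 m

173 m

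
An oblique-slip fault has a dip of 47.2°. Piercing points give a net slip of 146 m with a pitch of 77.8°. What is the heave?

dip-slip = net slip × sin(rake) = 146 m × sin(77.8°) = 142.7 m
heave = dip-slip × cos(dip) = 142.7 × cos(47.2°) = 97 m

97 m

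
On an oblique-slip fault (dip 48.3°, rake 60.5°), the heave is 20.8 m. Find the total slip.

35.9 m

dip-slip = heave / cos(dip) = 20.8 / cos(48.3°) = 31.27 m
net slip = dip-slip / sin(rake) = 31.27 / sin(60.5°) = 35.9 m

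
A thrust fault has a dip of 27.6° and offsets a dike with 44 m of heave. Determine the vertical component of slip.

throw = heave × tan(dip) = 44 × tan(27.6°) = 23 m

23 m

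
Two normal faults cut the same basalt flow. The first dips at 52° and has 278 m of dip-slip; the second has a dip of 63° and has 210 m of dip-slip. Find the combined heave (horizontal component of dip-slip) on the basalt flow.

heave_A = 278 × cos(52°) = 171.2 m
heave_B = 210 × cos(63°) = 95.34 m
total = 171.2 + 95.34 = 266 m

266 m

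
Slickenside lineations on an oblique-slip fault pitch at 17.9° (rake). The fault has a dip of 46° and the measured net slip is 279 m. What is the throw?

dip-slip = net slip × sin(rake) = 279 m × sin(17.9°) = 85.75 m
throw = dip-slip × sin(dip) = 85.75 × sin(46°) = 61.7 m

61.7 m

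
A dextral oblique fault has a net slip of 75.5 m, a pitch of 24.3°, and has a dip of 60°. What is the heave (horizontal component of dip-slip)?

15.5 m

dip-slip = net slip × sin(rake) = 75.5 m × sin(24.3°) = 31.07 m
heave = dip-slip × cos(dip) = 31.07 × cos(60°) = 15.5 m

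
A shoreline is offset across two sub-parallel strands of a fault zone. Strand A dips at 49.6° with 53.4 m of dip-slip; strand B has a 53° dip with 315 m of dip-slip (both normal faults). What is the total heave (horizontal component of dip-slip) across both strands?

heave_A = 53.4 × cos(49.6°) = 34.61 m
heave_B = 315 × cos(53°) = 189.6 m
total = 34.61 + 189.6 = 224 m

224 m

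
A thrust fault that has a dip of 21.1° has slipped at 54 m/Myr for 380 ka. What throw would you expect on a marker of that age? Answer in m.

7.39 m

dip-slip = rate × time = 54 m/Myr × 380 ka = 20.52 m
throw = dip-slip × sin(dip) = 20.52 × sin(21.1°) = 7.39 m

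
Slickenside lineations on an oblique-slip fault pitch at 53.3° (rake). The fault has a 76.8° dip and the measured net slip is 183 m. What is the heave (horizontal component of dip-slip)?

dip-slip = net slip × sin(rake) = 183 m × sin(53.3°) = 146.7 m
heave = dip-slip × cos(dip) = 146.7 × cos(76.8°) = 33.5 m

33.5 m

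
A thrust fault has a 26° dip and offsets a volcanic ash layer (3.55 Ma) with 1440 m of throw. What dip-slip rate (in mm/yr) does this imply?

0.925 mm/yr

dip-slip = throw / sin(dip) = 1440 m / sin(26°) = 3285 m
rate = 3285 m / 3.55 Ma = 0.000925 m/yr = 0.925 mm/yr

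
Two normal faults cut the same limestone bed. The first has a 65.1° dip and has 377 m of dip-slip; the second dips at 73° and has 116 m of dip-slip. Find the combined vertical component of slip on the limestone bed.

throw_A = 377 × sin(65.1°) = 342 m
throw_B = 116 × sin(73°) = 110.9 m
total = 342 + 110.9 = 453 m

453 m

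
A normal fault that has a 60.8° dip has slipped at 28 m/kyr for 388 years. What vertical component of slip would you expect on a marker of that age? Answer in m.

9.48 m

dip-slip = rate × time = 28 m/kyr × 388 years = 10.86 m
throw = dip-slip × sin(dip) = 10.86 × sin(60.8°) = 9.48 m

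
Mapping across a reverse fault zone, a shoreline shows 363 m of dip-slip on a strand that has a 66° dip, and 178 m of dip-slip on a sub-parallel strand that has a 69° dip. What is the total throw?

498 m

throw_A = 363 × sin(66°) = 331.6 m
throw_B = 178 × sin(69°) = 166.2 m
total = 331.6 + 166.2 = 498 m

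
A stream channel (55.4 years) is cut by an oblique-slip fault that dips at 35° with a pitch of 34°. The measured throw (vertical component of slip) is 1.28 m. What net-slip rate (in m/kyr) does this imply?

72 m/kyr

dip-slip = throw / sin(dip) = 1.28 / sin(35°) = 2.232 m
net slip = dip-slip / sin(rake) = 2.232 / sin(34°) = 3.991 m
rate = 3.991 m / 55.4 years = 0.0720 m/yr = 72 m/kyr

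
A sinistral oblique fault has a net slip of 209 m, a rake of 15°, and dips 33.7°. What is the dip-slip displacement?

54.1 m

dip-slip = net slip × sin(rake) = 209 m × sin(15°) = 54.1 m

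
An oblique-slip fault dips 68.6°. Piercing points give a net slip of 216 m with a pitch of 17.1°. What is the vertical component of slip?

dip-slip = net slip × sin(rake) = 216 m × sin(17.1°) = 63.51 m
throw = dip-slip × sin(dip) = 63.51 × sin(68.6°) = 59.1 m

59.1 m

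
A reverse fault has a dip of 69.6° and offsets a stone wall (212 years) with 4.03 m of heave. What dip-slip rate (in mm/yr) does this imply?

54.5 mm/yr

dip-slip = heave / cos(dip) = 4.03 m / cos(69.6°) = 11.56 m
rate = 11.56 m / 212 years = 0.0545 m/yr = 54.5 mm/yr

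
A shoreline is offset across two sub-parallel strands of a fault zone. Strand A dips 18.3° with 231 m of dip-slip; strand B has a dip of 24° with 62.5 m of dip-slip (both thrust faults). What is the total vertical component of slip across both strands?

98 m

throw_A = 231 × sin(18.3°) = 72.53 m
throw_B = 62.5 × sin(24°) = 25.42 m
total = 72.53 + 25.42 = 98 m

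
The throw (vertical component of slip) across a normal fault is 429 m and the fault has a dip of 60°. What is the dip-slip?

dip-slip = throw / sin(dip) = 429 / sin(60°) = 495 m

495 m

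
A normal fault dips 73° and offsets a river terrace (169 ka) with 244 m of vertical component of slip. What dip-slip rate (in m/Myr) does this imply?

dip-slip = throw / sin(dip) = 244 m / sin(73°) = 255.1 m
rate = 255.1 m / 169 ka = 0.00151 m/yr = 1510 m/Myr

1510 m/Myr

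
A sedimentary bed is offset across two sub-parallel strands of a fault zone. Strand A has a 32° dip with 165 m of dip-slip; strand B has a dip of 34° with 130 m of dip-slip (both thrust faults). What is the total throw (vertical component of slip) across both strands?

throw_A = 165 × sin(32°) = 87.44 m
throw_B = 130 × sin(34°) = 72.70 m
total = 87.44 + 72.70 = 160 m

160 m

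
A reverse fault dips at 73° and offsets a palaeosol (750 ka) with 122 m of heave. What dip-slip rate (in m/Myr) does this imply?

dip-slip = heave / cos(dip) = 122 m / cos(73°) = 417.3 m
rate = 417.3 m / 750 ka = 0.000556 m/yr = 556 m/Myr

556 m/Myr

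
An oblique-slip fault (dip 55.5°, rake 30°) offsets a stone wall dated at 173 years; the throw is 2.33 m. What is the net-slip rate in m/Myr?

dip-slip = throw / sin(dip) = 2.33 / sin(55.5°) = 2.827 m
net slip = dip-slip / sin(rake) = 2.827 / sin(30°) = 5.654 m
rate = 5.654 m / 173 years = 0.0327 m/yr = 32700 m/Myr

32700 m/Myr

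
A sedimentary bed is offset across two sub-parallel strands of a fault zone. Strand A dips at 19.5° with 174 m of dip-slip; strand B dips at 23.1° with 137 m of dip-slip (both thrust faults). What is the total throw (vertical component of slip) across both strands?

112 m

throw_A = 174 × sin(19.5°) = 58.08 m
throw_B = 137 × sin(23.1°) = 53.75 m
total = 58.08 + 53.75 = 112 m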